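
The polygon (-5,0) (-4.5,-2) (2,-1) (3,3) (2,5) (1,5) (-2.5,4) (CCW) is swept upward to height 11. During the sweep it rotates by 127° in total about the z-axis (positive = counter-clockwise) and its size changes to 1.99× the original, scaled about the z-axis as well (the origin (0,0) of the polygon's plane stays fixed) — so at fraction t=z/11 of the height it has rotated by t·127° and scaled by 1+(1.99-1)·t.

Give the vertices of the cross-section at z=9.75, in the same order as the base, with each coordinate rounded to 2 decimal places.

t = z/height = 9.75/11 = 0.886364
s = 1 + (scale-1)·z/height = 1 + (1.99-1)·9.75/11 = 1.877500
θ = twist·z/height = 127°·9.75/11 = 112.5682° = 1.964685 rad
cos θ = -0.383783, sin θ = 0.923423 (intermediates below are computed at full precision and shown rounded to 5 d.p.)
v1: (-5,0) → rotate → (1.91891,-4.61712) → ×s → (3.60276,-8.66864) → (3.60,-8.67)
v2: (-4.5,-2) → rotate → (3.57387,-3.38784) → ×s → (6.70994,-6.36067) → (6.71,-6.36)
v3: (2,-1) → rotate → (0.15586,2.23063) → ×s → (0.29262,4.18801) → (0.29,4.19)
v4: (3,3) → rotate → (-3.92162,1.61892) → ×s → (-7.36284,3.03953) → (-7.36,3.04)
v5: (2,5) → rotate → (-5.38468,-0.07207) → ×s → (-10.10974,-0.13530) → (-10.11,-0.14)
v6: (1,5) → rotate → (-5.00090,-0.99549) → ×s → (-9.38919,-1.86903) → (-9.39,-1.87)
v7: (-2.5,4) → rotate → (-2.73424,-3.84369) → ×s → (-5.13353,-7.21653) → (-5.13,-7.22)

Cross-section at z=9.75: (3.60,-8.67) (6.71,-6.36) (0.29,4.19) (-7.36,3.04) (-10.11,-0.14) (-9.39,-1.87) (-5.13,-7.22)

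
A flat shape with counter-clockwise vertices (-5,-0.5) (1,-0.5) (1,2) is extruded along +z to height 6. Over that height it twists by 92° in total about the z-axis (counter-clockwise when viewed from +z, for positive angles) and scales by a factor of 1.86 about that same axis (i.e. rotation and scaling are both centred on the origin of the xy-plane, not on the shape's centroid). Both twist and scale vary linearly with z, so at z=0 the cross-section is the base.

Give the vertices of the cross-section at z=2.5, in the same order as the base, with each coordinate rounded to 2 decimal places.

Cross-section at z=2.5: (-4.91,-4.75) (1.49,0.31) (-0.62,2.97)

t = z/height = 2.5/6 = 0.416667
s = 1 + (scale-1)·z/height = 1 + (1.86-1)·2.5/6 = 1.358333
θ = twist·z/height = 92°·2.5/6 = 38.3333° = 0.669043 rad
cos θ = 0.784416, sin θ = 0.620235 (intermediates below are computed at full precision and shown rounded to 5 d.p.)
v1: (-5,-0.5) → rotate → (-3.61196,-3.49339) → ×s → (-4.90625,-4.74518) → (-4.91,-4.75)
v2: (1,-0.5) → rotate → (1.09453,0.22803) → ×s → (1.48674,0.30974) → (1.49,0.31)
v3: (1,2) → rotate → (-0.45606,2.18907) → ×s → (-0.61948,2.97348) → (-0.62,2.97)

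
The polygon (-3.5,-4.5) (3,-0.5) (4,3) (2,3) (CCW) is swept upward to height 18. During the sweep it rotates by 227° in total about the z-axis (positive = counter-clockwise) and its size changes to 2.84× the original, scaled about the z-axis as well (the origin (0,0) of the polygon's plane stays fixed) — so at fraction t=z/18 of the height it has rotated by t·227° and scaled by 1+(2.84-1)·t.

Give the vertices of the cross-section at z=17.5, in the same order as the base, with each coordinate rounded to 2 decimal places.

Cross-section at z=17.5: (-0.78,15.88) (-7.25,-4.40) (-3.00,-13.62) (1.23,-9.98)

t = z/height = 17.5/18 = 0.972222
s = 1 + (scale-1)·z/height = 1 + (2.84-1)·17.5/18 = 2.788889
θ = twist·z/height = 227°·17.5/18 = 220.6944° = 3.851845 rad
cos θ = -0.758198, sin θ = -0.652025 (intermediates below are computed at full precision and shown rounded to 5 d.p.)
v1: (-3.5,-4.5) → rotate → (-0.28042,5.69398) → ×s → (-0.78206,15.87987) → (-0.78,15.88)
v2: (3,-0.5) → rotate → (-2.60061,-1.57698) → ×s → (-7.25280,-4.39801) → (-7.25,-4.40)
v3: (4,3) → rotate → (-1.07672,-4.88269) → ×s → (-3.00284,-13.61729) → (-3.00,-13.62)
v4: (2,3) → rotate → (0.43968,-3.57864) → ×s → (1.22622,-9.98044) → (1.23,-9.98)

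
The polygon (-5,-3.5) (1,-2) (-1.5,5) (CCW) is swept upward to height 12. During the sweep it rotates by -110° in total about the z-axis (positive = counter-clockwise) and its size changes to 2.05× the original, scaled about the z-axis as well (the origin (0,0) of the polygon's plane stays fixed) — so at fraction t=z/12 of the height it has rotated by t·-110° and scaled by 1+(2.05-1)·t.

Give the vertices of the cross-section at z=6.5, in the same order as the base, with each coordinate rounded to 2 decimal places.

Cross-section at z=6.5: (-8.71,3.98) (-1.91,-2.94) (5.57,6.00)

t = z/height = 6.5/12 = 0.541667
s = 1 + (scale-1)·z/height = 1 + (2.05-1)·6.5/12 = 1.568750
θ = twist·z/height = -110°·6.5/12 = -59.5833° = -1.039925 rad
cos θ = 0.506285, sin θ = -0.862366 (intermediates below are computed at full precision and shown rounded to 5 d.p.)
v1: (-5,-3.5) → rotate → (-5.54971,2.53984) → ×s → (-8.70610,3.98437) → (-8.71,3.98)
v2: (1,-2) → rotate → (-1.21845,-1.87494) → ×s → (-1.91144,-2.94131) → (-1.91,-2.94)
v3: (-1.5,5) → rotate → (3.55241,3.82497) → ×s → (5.57284,6.00043) → (5.57,6.00)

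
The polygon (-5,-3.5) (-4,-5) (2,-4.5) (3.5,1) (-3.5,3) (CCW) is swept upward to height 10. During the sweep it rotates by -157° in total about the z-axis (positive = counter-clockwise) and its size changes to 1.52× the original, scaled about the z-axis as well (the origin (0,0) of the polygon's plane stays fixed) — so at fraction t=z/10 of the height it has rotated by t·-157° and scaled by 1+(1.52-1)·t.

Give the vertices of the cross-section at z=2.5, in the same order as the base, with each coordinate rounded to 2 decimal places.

t = z/height = 2.5/10 = 0.25
s = 1 + (scale-1)·z/height = 1 + (1.52-1)·2.5/10 = 1.130000
θ = twist·z/height = -157°·2.5/10 = -39.2500° = -0.685042 rad
cos θ = 0.774393, sin θ = -0.632705 (intermediates below are computed at full precision and shown rounded to 5 d.p.)
v1: (-5,-3.5) → rotate → (-6.08643,0.45315) → ×s → (-6.87767,0.51206) → (-6.88,0.51)
v2: (-4,-5) → rotate → (-6.26110,-1.34114) → ×s → (-7.07504,-1.51549) → (-7.08,-1.52)
v3: (2,-4.5) → rotate → (-1.29839,-4.75018) → ×s → (-1.46718,-5.36770) → (-1.47,-5.37)
v4: (3.5,1) → rotate → (3.34308,-1.44008) → ×s → (3.77768,-1.62729) → (3.78,-1.63)
v5: (-3.5,3) → rotate → (-0.81226,4.53765) → ×s → (-0.91785,5.12754) → (-0.92,5.13)

Cross-section at z=2.5: (-6.88,0.51) (-7.08,-1.52) (-1.47,-5.37) (3.78,-1.63) (-0.92,5.13)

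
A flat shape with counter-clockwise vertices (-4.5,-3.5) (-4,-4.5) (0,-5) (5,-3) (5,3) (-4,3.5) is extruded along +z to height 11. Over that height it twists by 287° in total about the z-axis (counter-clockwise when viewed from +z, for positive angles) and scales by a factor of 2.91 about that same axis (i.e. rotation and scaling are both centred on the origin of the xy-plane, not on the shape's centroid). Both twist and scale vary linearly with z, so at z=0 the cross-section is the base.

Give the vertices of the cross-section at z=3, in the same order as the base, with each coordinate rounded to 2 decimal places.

Cross-section at z=3: (3.82,-7.78) (5.46,-7.35) (7.45,-1.55) (6.01,6.52) (-2.92,8.37) (-6.45,-4.87)

t = z/height = 3/11 = 0.272727
s = 1 + (scale-1)·z/height = 1 + (2.91-1)·3/11 = 1.520909
θ = twist·z/height = 287°·3/11 = 78.2727° = 1.366117 rad
cos θ = 0.203253, sin θ = 0.979126 (intermediates below are computed at full precision and shown rounded to 5 d.p.)
v1: (-4.5,-3.5) → rotate → (2.51230,-5.11745) → ×s → (3.82098,-7.78318) → (3.82,-7.78)
v2: (-4,-4.5) → rotate → (3.59305,-4.83114) → ×s → (5.46471,-7.34773) → (5.46,-7.35)
v3: (0,-5) → rotate → (4.89563,-1.01627) → ×s → (7.44581,-1.54565) → (7.45,-1.55)
v4: (5,-3) → rotate → (3.95365,4.28587) → ×s → (6.01314,6.51842) → (6.01,6.52)
v5: (5,3) → rotate → (-1.92111,5.50539) → ×s → (-2.92184,8.37320) → (-2.92,8.37)
v6: (-4,3.5) → rotate → (-4.23996,-3.20512) → ×s → (-6.44859,-4.87469) → (-6.45,-4.87)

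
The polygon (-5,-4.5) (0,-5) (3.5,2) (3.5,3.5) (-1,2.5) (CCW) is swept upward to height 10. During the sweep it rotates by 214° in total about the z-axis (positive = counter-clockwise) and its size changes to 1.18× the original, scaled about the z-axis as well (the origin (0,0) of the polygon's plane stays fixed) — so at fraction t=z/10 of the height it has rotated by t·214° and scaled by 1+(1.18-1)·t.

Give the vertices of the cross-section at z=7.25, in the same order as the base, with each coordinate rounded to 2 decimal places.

t = z/height = 7.25/10 = 0.725
s = 1 + (scale-1)·z/height = 1 + (1.18-1)·7.25/10 = 1.130500
θ = twist·z/height = 214°·7.25/10 = 155.1500° = 2.707878 rad
cos θ = -0.907411, sin θ = 0.420244 (intermediates below are computed at full precision and shown rounded to 5 d.p.)
v1: (-5,-4.5) → rotate → (6.42815,1.98213) → ×s → (7.26703,2.24080) → (7.27,2.24)
v2: (0,-5) → rotate → (2.10122,4.53706) → ×s → (2.37543,5.12914) → (2.38,5.13)
v3: (3.5,2) → rotate → (-4.01643,-0.34397) → ×s → (-4.54057,-0.38886) → (-4.54,-0.39)
v4: (3.5,3.5) → rotate → (-4.64679,-1.70508) → ×s → (-5.25320,-1.92760) → (-5.25,-1.93)
v5: (-1,2.5) → rotate → (-0.14320,-2.68877) → ×s → (-0.16189,-3.03966) → (-0.16,-3.04)

Cross-section at z=7.25: (7.27,2.24) (2.38,5.13) (-4.54,-0.39) (-5.25,-1.93) (-0.16,-3.04)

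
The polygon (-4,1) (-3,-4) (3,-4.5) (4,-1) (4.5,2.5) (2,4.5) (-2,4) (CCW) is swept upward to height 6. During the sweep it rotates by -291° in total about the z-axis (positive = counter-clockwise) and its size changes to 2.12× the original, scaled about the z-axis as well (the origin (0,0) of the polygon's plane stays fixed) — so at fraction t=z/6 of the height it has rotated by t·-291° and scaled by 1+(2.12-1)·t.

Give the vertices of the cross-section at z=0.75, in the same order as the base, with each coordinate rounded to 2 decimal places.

t = z/height = 0.75/6 = 0.125
s = 1 + (scale-1)·z/height = 1 + (2.12-1)·0.75/6 = 1.140000
θ = twist·z/height = -291°·0.75/6 = -36.3750° = -0.634864 rad
cos θ = 0.805153, sin θ = -0.593068 (intermediates below are computed at full precision and shown rounded to 5 d.p.)
v1: (-4,1) → rotate → (-2.62754,3.17742) → ×s → (-2.99540,3.62226) → (-3.00,3.62)
v2: (-3,-4) → rotate → (-4.78773,-1.44141) → ×s → (-5.45801,-1.64320) → (-5.46,-1.64)
v3: (3,-4.5) → rotate → (-0.25335,-5.40239) → ×s → (-0.28881,-6.15872) → (-0.29,-6.16)
v4: (4,-1) → rotate → (2.62754,-3.17742) → ×s → (2.99540,-3.62226) → (3.00,-3.62)
v5: (4.5,2.5) → rotate → (5.10586,-0.65592) → ×s → (5.82068,-0.74775) → (5.82,-0.75)
v6: (2,4.5) → rotate → (4.27911,2.43705) → ×s → (4.87818,2.77824) → (4.88,2.78)
v7: (-2,4) → rotate → (0.76197,4.40675) → ×s → (0.86864,5.02369) → (0.87,5.02)

Cross-section at z=0.75: (-3.00,3.62) (-5.46,-1.64) (-0.29,-6.16) (3.00,-3.62) (5.82,-0.75) (4.88,2.78) (0.87,5.02)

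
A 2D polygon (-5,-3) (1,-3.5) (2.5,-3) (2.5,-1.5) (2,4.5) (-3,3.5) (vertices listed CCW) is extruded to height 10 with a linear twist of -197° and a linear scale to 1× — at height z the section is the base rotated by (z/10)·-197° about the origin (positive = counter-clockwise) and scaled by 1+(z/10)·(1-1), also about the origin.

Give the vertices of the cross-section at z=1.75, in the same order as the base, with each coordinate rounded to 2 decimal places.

Cross-section at z=1.75: (-5.82,0.36) (-1.16,-3.45) (0.36,-3.89) (1.21,-2.65) (4.20,2.58) (-0.49,4.58)

t = z/height = 1.75/10 = 0.175
s = 1 + (scale-1)·z/height = 1 + (1-1)·1.75/10 = 1.000000
θ = twist·z/height = -197°·1.75/10 = -34.4750° = -0.601702 rad
cos θ = 0.824373, sin θ = -0.566047 (intermediates below are computed at full precision and shown rounded to 5 d.p.)
v1: (-5,-3) → rotate → (-5.82001,0.35711) → ×s → (-5.82001,0.35711) → (-5.82,0.36)
v2: (1,-3.5) → rotate → (-1.15679,-3.45135) → ×s → (-1.15679,-3.45135) → (-1.16,-3.45)
v3: (2.5,-3) → rotate → (0.36279,-3.88824) → ×s → (0.36279,-3.88824) → (0.36,-3.89)
v4: (2.5,-1.5) → rotate → (1.21186,-2.65168) → ×s → (1.21186,-2.65168) → (1.21,-2.65)
v5: (2,4.5) → rotate → (4.19596,2.57759) → ×s → (4.19596,2.57759) → (4.20,2.58)
v6: (-3,3.5) → rotate → (-0.49196,4.58345) → ×s → (-0.49196,4.58345) → (-0.49,4.58)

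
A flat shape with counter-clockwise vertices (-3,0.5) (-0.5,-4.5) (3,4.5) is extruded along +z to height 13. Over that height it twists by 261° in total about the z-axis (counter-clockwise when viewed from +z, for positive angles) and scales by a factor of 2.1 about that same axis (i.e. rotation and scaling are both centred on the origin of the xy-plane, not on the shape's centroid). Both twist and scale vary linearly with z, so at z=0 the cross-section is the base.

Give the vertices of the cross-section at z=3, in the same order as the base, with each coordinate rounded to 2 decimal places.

t = z/height = 3/13 = 0.230769
s = 1 + (scale-1)·z/height = 1 + (2.1-1)·3/13 = 1.253846
θ = twist·z/height = 261°·3/13 = 60.2308° = 1.051225 rad
cos θ = 0.496508, sin θ = 0.868032 (intermediates below are computed at full precision and shown rounded to 5 d.p.)
v1: (-3,0.5) → rotate → (-1.92354,-2.35584) → ×s → (-2.41182,-2.95386) → (-2.41,-2.95)
v2: (-0.5,-4.5) → rotate → (3.65789,-2.66830) → ×s → (4.58643,-3.34564) → (4.59,-3.35)
v3: (3,4.5) → rotate → (-2.41662,4.83838) → ×s → (-3.03007,6.06659) → (-3.03,6.07)

Cross-section at z=3: (-2.41,-2.95) (4.59,-3.35) (-3.03,6.07)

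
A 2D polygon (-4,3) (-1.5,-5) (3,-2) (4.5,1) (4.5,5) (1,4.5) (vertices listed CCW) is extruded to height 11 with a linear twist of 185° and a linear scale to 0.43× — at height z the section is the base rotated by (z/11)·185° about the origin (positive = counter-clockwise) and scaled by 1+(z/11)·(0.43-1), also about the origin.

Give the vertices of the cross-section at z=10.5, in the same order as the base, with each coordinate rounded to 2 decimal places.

t = z/height = 10.5/11 = 0.954545
s = 1 + (scale-1)·z/height = 1 + (0.43-1)·10.5/11 = 0.455909
θ = twist·z/height = 185°·10.5/11 = 176.5909° = 3.082093 rad
cos θ = -0.998230, sin θ = 0.059465 (intermediates below are computed at full precision and shown rounded to 5 d.p.)
v1: (-4,3) → rotate → (3.81453,-3.23255) → ×s → (1.73908,-1.47375) → (1.74,-1.47)
v2: (-1.5,-5) → rotate → (1.79467,4.90195) → ×s → (0.81821,2.23485) → (0.82,2.23)
v3: (3,-2) → rotate → (-2.87576,2.17486) → ×s → (-1.31109,0.99154) → (-1.31,0.99)
v4: (4.5,1) → rotate → (-4.55150,-0.73064) → ×s → (-2.07507,-0.33310) → (-2.08,-0.33)
v5: (4.5,5) → rotate → (-4.78936,-4.72356) → ×s → (-2.18351,-2.15351) → (-2.18,-2.15)
v6: (1,4.5) → rotate → (-1.26582,-4.43257) → ×s → (-0.57710,-2.02085) → (-0.58,-2.02)

Cross-section at z=10.5: (1.74,-1.47) (0.82,2.23) (-1.31,0.99) (-2.08,-0.33) (-2.18,-2.15) (-0.58,-2.02)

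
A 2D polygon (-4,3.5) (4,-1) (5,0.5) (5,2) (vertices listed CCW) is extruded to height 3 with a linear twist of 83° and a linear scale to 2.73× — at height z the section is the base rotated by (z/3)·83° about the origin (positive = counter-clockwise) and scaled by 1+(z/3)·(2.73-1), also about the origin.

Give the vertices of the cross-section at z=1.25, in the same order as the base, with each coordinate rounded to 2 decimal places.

t = z/height = 1.25/3 = 0.416667
s = 1 + (scale-1)·z/height = 1 + (2.73-1)·1.25/3 = 1.720833
θ = twist·z/height = 83°·1.25/3 = 34.5833° = 0.603593 rad
cos θ = 0.823302, sin θ = 0.567604 (intermediates below are computed at full precision and shown rounded to 5 d.p.)
v1: (-4,3.5) → rotate → (-5.27982,0.61114) → ×s → (-9.08569,1.05167) → (-9.09,1.05)
v2: (4,-1) → rotate → (3.86081,1.44712) → ×s → (6.64381,2.49024) → (6.64,2.49)
v3: (5,0.5) → rotate → (3.83271,3.24967) → ×s → (6.59545,5.59214) → (6.60,5.59)
v4: (5,2) → rotate → (2.98130,4.48462) → ×s → (5.13032,7.71729) → (5.13,7.72)

Cross-section at z=1.25: (-9.09,1.05) (6.64,2.49) (6.60,5.59) (5.13,7.72)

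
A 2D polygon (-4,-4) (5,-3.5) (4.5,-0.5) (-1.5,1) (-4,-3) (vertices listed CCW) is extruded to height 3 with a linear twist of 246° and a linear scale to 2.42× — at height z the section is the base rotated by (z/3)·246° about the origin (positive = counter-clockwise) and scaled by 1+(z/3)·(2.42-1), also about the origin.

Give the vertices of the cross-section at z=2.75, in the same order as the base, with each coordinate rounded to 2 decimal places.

Cross-section at z=2.75: (-0.11,13.02) (-13.81,-2.56) (-8.08,-6.58) (4.06,0.85) (1.53,11.41)

t = z/height = 2.75/3 = 0.916667
s = 1 + (scale-1)·z/height = 1 + (2.42-1)·2.75/3 = 2.301667
θ = twist·z/height = 246°·2.75/3 = 225.5000° = 3.935717 rad
cos θ = -0.700909, sin θ = -0.713250 (intermediates below are computed at full precision and shown rounded to 5 d.p.)
v1: (-4,-4) → rotate → (-0.04936,5.65664) → ×s → (-0.11362,13.01970) → (-0.11,13.02)
v2: (5,-3.5) → rotate → (-6.00092,-1.11307) → ×s → (-13.81212,-2.56192) → (-13.81,-2.56)
v3: (4.5,-0.5) → rotate → (-3.51072,-2.85917) → ×s → (-8.08050,-6.58086) → (-8.08,-6.58)
v4: (-1.5,1) → rotate → (1.76461,0.36897) → ×s → (4.06155,0.84924) → (4.06,0.85)
v5: (-4,-3) → rotate → (0.66389,4.95573) → ×s → (1.52804,11.40644) → (1.53,11.41)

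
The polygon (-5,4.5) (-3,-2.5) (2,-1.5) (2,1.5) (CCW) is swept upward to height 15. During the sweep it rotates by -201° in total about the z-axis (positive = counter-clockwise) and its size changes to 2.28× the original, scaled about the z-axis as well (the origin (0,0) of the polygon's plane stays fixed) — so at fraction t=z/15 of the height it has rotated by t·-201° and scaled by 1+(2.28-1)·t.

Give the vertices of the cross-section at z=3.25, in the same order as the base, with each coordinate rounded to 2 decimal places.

t = z/height = 3.25/15 = 0.216667
s = 1 + (scale-1)·z/height = 1 + (2.28-1)·3.25/15 = 1.277333
θ = twist·z/height = -201°·3.25/15 = -43.5500° = -0.760091 rad
cos θ = 0.724773, sin θ = -0.688987 (intermediates below are computed at full precision and shown rounded to 5 d.p.)
v1: (-5,4.5) → rotate → (-0.52342,6.70642) → ×s → (-0.66859,8.56633) → (-0.67,8.57)
v2: (-3,-2.5) → rotate → (-3.89679,0.25503) → ×s → (-4.97750,0.32576) → (-4.98,0.33)
v3: (2,-1.5) → rotate → (0.41607,-2.46513) → ×s → (0.53145,-3.14880) → (0.53,-3.15)
v4: (2,1.5) → rotate → (2.48303,-0.29081) → ×s → (3.17165,-0.37147) → (3.17,-0.37)

Cross-section at z=3.25: (-0.67,8.57) (-4.98,0.33) (0.53,-3.15) (3.17,-0.37)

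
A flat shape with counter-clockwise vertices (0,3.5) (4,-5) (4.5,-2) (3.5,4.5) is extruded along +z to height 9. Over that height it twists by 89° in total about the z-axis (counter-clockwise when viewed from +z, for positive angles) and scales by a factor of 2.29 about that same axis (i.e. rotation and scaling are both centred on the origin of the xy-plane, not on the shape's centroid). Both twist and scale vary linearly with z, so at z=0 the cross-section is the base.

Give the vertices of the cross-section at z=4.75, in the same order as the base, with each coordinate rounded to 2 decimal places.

Cross-section at z=4.75: (-4.30,4.01) (10.73,-0.82) (7.62,3.24) (-1.52,9.46)

t = z/height = 4.75/9 = 0.527778
s = 1 + (scale-1)·z/height = 1 + (2.29-1)·4.75/9 = 1.680833
θ = twist·z/height = 89°·4.75/9 = 46.9722° = 0.819820 rad
cos θ = 0.682353, sin θ = 0.731023 (intermediates below are computed at full precision and shown rounded to 5 d.p.)
v1: (0,3.5) → rotate → (-2.55858,2.38823) → ×s → (-4.30055,4.01422) → (-4.30,4.01)
v2: (4,-5) → rotate → (6.38453,-0.48767) → ×s → (10.73132,-0.81970) → (10.73,-0.82)
v3: (4.5,-2) → rotate → (4.53263,1.92490) → ×s → (7.61860,3.23543) → (7.62,3.24)
v4: (3.5,4.5) → rotate → (-0.90137,5.62917) → ×s → (-1.51505,9.46169) → (-1.52,9.46)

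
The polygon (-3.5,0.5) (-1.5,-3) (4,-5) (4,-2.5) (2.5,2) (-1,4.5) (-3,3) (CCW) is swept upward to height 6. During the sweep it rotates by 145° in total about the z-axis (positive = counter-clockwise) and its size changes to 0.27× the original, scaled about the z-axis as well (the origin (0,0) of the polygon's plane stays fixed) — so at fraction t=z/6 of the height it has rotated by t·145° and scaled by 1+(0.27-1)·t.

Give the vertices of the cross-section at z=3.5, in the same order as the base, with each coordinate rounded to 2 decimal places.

Cross-section at z=3.5: (-0.48,-1.97) (1.63,-1.02) (3.07,2.02) (1.65,2.15) (-1.01,1.54) (-2.63,-0.33) (-1.88,-1.55)

t = z/height = 3.5/6 = 0.583333
s = 1 + (scale-1)·z/height = 1 + (0.27-1)·3.5/6 = 0.574167
θ = twist·z/height = 145°·3.5/6 = 84.5833° = 1.476258 rad
cos θ = 0.094398, sin θ = 0.995535 (intermediates below are computed at full precision and shown rounded to 5 d.p.)
v1: (-3.5,0.5) → rotate → (-0.82816,-3.43717) → ×s → (-0.47550,-1.97351) → (-0.48,-1.97)
v2: (-1.5,-3) → rotate → (2.84501,-1.77650) → ×s → (1.63351,-1.02000) → (1.63,-1.02)
v3: (4,-5) → rotate → (5.35526,3.51015) → ×s → (3.07481,2.01541) → (3.07,2.02)
v4: (4,-2.5) → rotate → (2.86643,3.74614) → ×s → (1.64581,2.15091) → (1.65,2.15)
v5: (2.5,2) → rotate → (-1.75507,2.67763) → ×s → (-1.00771,1.53741) → (-1.01,1.54)
v6: (-1,4.5) → rotate → (-4.57430,-0.57074) → ×s → (-2.62641,-0.32770) → (-2.63,-0.33)
v7: (-3,3) → rotate → (-3.26980,-2.70341) → ×s → (-1.87741,-1.55221) → (-1.88,-1.55)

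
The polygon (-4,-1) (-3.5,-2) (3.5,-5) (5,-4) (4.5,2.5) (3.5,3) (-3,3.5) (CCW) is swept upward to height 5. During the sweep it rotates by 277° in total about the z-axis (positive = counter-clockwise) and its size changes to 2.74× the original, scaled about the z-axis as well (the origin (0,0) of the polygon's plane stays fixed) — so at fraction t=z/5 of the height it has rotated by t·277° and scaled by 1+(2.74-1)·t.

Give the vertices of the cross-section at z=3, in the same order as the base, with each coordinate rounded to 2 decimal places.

Cross-section at z=3: (8.43,0.03) (7.92,2.26) (-4.51,11.63) (-7.97,10.38) (-10.15,-2.77) (-8.41,-4.25) (4.25,-8.41)

t = z/height = 3/5 = 0.6
s = 1 + (scale-1)·z/height = 1 + (2.74-1)·3/5 = 2.044000
θ = twist·z/height = 277°·3/5 = 166.2000° = 2.900737 rad
cos θ = -0.971134, sin θ = 0.238533 (intermediates below are computed at full precision and shown rounded to 5 d.p.)
v1: (-4,-1) → rotate → (4.12307,0.01700) → ×s → (8.42756,0.03475) → (8.43,0.03)
v2: (-3.5,-2) → rotate → (3.87604,1.10740) → ×s → (7.92262,2.26353) → (7.92,2.26)
v3: (3.5,-5) → rotate → (-2.20630,5.69054) → ×s → (-4.50968,11.63146) → (-4.51,11.63)
v4: (5,-4) → rotate → (-3.90154,5.07720) → ×s → (-7.97474,10.37781) → (-7.97,10.38)
v5: (4.5,2.5) → rotate → (-4.96644,-1.35444) → ×s → (-10.15140,-2.76847) → (-10.15,-2.77)
v6: (3.5,3) → rotate → (-4.11457,-2.07854) → ×s → (-8.41018,-4.24853) → (-8.41,-4.25)
v7: (-3,3.5) → rotate → (2.07854,-4.11457) → ×s → (4.24853,-8.41018) → (4.25,-8.41)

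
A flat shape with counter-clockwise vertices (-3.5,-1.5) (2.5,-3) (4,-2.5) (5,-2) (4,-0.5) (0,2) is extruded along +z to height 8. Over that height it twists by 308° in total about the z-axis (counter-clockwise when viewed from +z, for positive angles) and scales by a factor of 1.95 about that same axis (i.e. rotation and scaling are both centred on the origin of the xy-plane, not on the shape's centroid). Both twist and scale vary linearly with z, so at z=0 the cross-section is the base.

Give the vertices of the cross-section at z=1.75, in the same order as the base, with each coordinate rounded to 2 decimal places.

t = z/height = 1.75/8 = 0.21875
s = 1 + (scale-1)·z/height = 1 + (1.95-1)·1.75/8 = 1.207813
θ = twist·z/height = 308°·1.75/8 = 67.3750° = 1.175916 rad
cos θ = 0.384698, sin θ = 0.923042 (intermediates below are computed at full precision and shown rounded to 5 d.p.)
v1: (-3.5,-1.5) → rotate → (0.03812,-3.80770) → ×s → (0.04604,-4.59898) → (0.05,-4.60)
v2: (2.5,-3) → rotate → (3.73087,1.15351) → ×s → (4.50619,1.39323) → (4.51,1.39)
v3: (4,-2.5) → rotate → (3.84640,2.73042) → ×s → (4.64573,3.29784) → (4.65,3.30)
v4: (5,-2) → rotate → (3.76958,3.84582) → ×s → (4.55294,4.64502) → (4.55,4.65)
v5: (4,-0.5) → rotate → (2.00031,3.49982) → ×s → (2.41600,4.22713) → (2.42,4.23)
v6: (0,2) → rotate → (-1.84608,0.76940) → ×s → (-2.22972,0.92929) → (-2.23,0.93)

Cross-section at z=1.75: (0.05,-4.60) (4.51,1.39) (4.65,3.30) (4.55,4.65) (2.42,4.23) (-2.23,0.93)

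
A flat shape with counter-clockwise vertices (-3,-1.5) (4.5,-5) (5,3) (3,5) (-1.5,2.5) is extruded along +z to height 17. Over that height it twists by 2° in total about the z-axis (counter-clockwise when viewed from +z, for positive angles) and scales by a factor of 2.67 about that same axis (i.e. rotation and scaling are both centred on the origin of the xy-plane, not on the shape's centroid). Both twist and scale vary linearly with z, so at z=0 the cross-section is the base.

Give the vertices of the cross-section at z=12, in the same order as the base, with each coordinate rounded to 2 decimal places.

t = z/height = 12/17 = 0.705882
s = 1 + (scale-1)·z/height = 1 + (2.67-1)·12/17 = 2.178824
θ = twist·z/height = 2°·12/17 = 1.4118° = 0.024640 rad
cos θ = 0.999696, sin θ = 0.024637 (intermediates below are computed at full precision and shown rounded to 5 d.p.)
v1: (-3,-1.5) → rotate → (-2.96213,-1.57346) → ×s → (-6.45397,-3.42829) → (-6.45,-3.43)
v2: (4.5,-5) → rotate → (4.62182,-4.88761) → ×s → (10.07013,-10.64925) → (10.07,-10.65)
v3: (5,3) → rotate → (4.92457,3.12228) → ×s → (10.72977,6.80289) → (10.73,6.80)
v4: (3,5) → rotate → (2.87590,5.07239) → ×s → (6.26608,11.05185) → (6.27,11.05)
v5: (-1.5,2.5) → rotate → (-1.56114,2.46228) → ×s → (-3.40144,5.36488) → (-3.40,5.36)

Cross-section at z=12: (-6.45,-3.43) (10.07,-10.65) (10.73,6.80) (6.27,11.05) (-3.40,5.36)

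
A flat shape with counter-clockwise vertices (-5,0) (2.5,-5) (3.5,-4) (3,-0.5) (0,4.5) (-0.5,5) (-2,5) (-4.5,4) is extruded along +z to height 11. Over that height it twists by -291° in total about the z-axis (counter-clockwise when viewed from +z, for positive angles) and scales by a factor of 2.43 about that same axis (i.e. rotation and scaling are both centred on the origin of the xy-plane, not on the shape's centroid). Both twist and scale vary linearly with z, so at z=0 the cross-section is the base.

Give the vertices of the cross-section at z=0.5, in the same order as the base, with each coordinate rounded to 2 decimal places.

Cross-section at z=0.5: (-5.18,1.22) (1.37,-5.79) (2.65,-5.00) (2.99,-1.25) (1.10,4.67) (0.70,5.31) (-0.86,5.67) (-3.69,5.24)

t = z/height = 0.5/11 = 0.0454545
s = 1 + (scale-1)·z/height = 1 + (2.43-1)·0.5/11 = 1.065000
θ = twist·z/height = -291°·0.5/11 = -13.2273° = -0.230859 rad
cos θ = 0.973470, sin θ = -0.228814 (intermediates below are computed at full precision and shown rounded to 5 d.p.)
v1: (-5,0) → rotate → (-4.86735,1.14407) → ×s → (-5.18373,1.21844) → (-5.18,1.22)
v2: (2.5,-5) → rotate → (1.28960,-5.43939) → ×s → (1.37343,-5.79295) → (1.37,-5.79)
v3: (3.5,-4) → rotate → (2.49189,-4.69473) → ×s → (2.65386,-4.99989) → (2.65,-5.00)
v4: (3,-0.5) → rotate → (2.80600,-1.17318) → ×s → (2.98839,-1.24943) → (2.99,-1.25)
v5: (0,4.5) → rotate → (1.02966,4.38062) → ×s → (1.09659,4.66536) → (1.10,4.67)
v6: (-0.5,5) → rotate → (0.65734,4.98176) → ×s → (0.70006,5.30557) → (0.70,5.31)
v7: (-2,5) → rotate → (-0.80287,5.32498) → ×s → (-0.85506,5.67110) → (-0.86,5.67)
v8: (-4.5,4) → rotate → (-3.46536,4.92354) → ×s → (-3.69061,5.24357) → (-3.69,5.24)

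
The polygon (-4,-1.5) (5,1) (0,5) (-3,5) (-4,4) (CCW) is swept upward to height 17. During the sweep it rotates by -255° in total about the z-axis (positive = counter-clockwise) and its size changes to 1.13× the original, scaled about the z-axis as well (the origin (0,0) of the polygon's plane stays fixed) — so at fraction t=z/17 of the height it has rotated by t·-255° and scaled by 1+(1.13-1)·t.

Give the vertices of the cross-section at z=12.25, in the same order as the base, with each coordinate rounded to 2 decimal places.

t = z/height = 12.25/17 = 0.720588
s = 1 + (scale-1)·z/height = 1 + (1.13-1)·12.25/17 = 1.093676
θ = twist·z/height = -255°·12.25/17 = -183.7500° = -3.207043 rad
cos θ = -0.997859, sin θ = 0.065403 (intermediates below are computed at full precision and shown rounded to 5 d.p.)
v1: (-4,-1.5) → rotate → (4.08954,1.23518) → ×s → (4.47263,1.35088) → (4.47,1.35)
v2: (5,1) → rotate → (-5.05470,-0.67084) → ×s → (-5.52820,-0.73369) → (-5.53,-0.73)
v3: (0,5) → rotate → (-0.32702,-4.98929) → ×s → (-0.35765,-5.45667) → (-0.36,-5.46)
v4: (-3,5) → rotate → (2.66656,-5.18550) → ×s → (2.91636,-5.67126) → (2.92,-5.67)
v5: (-4,4) → rotate → (3.72982,-4.25305) → ×s → (4.07922,-4.65146) → (4.08,-4.65)

Cross-section at z=12.25: (4.47,1.35) (-5.53,-0.73) (-0.36,-5.46) (2.92,-5.67) (4.08,-4.65)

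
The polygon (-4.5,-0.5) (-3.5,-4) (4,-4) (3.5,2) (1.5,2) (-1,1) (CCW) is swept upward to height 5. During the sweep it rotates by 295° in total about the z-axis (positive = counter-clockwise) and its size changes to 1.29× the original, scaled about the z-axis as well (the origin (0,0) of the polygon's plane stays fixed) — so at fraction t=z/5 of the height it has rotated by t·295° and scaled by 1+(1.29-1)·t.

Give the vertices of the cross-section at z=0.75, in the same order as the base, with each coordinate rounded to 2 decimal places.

Cross-section at z=0.75: (-3.00,-3.65) (0.30,-5.54) (5.90,-0.08) (1.16,4.04) (-0.34,2.59) (-1.48,0.02)

t = z/height = 0.75/5 = 0.15
s = 1 + (scale-1)·z/height = 1 + (1.29-1)·0.75/5 = 1.043500
θ = twist·z/height = 295°·0.75/5 = 44.2500° = 0.772308 rad
cos θ = 0.716302, sin θ = 0.697790 (intermediates below are computed at full precision and shown rounded to 5 d.p.)
v1: (-4.5,-0.5) → rotate → (-2.87446,-3.49821) → ×s → (-2.99950,-3.65038) → (-3.00,-3.65)
v2: (-3.5,-4) → rotate → (0.28411,-5.30747) → ×s → (0.29646,-5.53835) → (0.30,-5.54)
v3: (4,-4) → rotate → (5.65637,-0.07405) → ×s → (5.90242,-0.07727) → (5.90,-0.08)
v4: (3.5,2) → rotate → (1.11148,3.87487) → ×s → (1.15983,4.04343) → (1.16,4.04)
v5: (1.5,2) → rotate → (-0.32113,2.47929) → ×s → (-0.33510,2.58714) → (-0.34,2.59)
v6: (-1,1) → rotate → (-1.41409,0.01851) → ×s → (-1.47561,0.01932) → (-1.48,0.02)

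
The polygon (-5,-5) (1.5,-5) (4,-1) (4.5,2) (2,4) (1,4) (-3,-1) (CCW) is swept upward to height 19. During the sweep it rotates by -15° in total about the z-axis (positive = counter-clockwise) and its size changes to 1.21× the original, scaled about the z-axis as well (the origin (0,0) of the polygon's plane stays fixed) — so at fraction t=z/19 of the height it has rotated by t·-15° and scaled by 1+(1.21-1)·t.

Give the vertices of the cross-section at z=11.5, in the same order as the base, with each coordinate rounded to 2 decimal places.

t = z/height = 11.5/19 = 0.605263
s = 1 + (scale-1)·z/height = 1 + (1.21-1)·11.5/19 = 1.127105
θ = twist·z/height = -15°·11.5/19 = -9.0789° = -0.158458 rad
cos θ = 0.987472, sin θ = -0.157795 (intermediates below are computed at full precision and shown rounded to 5 d.p.)
v1: (-5,-5) → rotate → (-5.72634,-4.14838) → ×s → (-6.45418,-4.67566) → (-6.45,-4.68)
v2: (1.5,-5) → rotate → (0.69223,-5.17405) → ×s → (0.78022,-5.83170) → (0.78,-5.83)
v3: (4,-1) → rotate → (3.79209,-1.61865) → ×s → (4.27409,-1.82439) → (4.27,-1.82)
v4: (4.5,2) → rotate → (4.75921,1.26487) → ×s → (5.36413,1.42564) → (5.36,1.43)
v5: (2,4) → rotate → (2.60612,3.63430) → ×s → (2.93738,4.09624) → (2.94,4.10)
v6: (1,4) → rotate → (1.61865,3.79209) → ×s → (1.82439,4.27409) → (1.82,4.27)
v7: (-3,-1) → rotate → (-3.12021,-0.51409) → ×s → (-3.51681,-0.57943) → (-3.52,-0.58)

Cross-section at z=11.5: (-6.45,-4.68) (0.78,-5.83) (4.27,-1.82) (5.36,1.43) (2.94,4.10) (1.82,4.27) (-3.52,-0.58)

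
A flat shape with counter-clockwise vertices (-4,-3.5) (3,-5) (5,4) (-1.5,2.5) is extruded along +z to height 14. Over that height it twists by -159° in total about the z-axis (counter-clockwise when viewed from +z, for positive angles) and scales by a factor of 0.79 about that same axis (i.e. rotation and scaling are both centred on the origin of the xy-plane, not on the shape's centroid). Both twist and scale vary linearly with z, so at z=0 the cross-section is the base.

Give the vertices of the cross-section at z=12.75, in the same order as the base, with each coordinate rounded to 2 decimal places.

t = z/height = 12.75/14 = 0.910714
s = 1 + (scale-1)·z/height = 1 + (0.79-1)·12.75/14 = 0.808750
θ = twist·z/height = -159°·12.75/14 = -144.8036° = -2.527299 rad
cos θ = -0.817181, sin θ = -0.576381 (intermediates below are computed at full precision and shown rounded to 5 d.p.)
v1: (-4,-3.5) → rotate → (1.25139,5.16566) → ×s → (1.01206,4.17773) → (1.01,4.18)
v2: (3,-5) → rotate → (-5.33345,2.35676) → ×s → (-4.31343,1.90603) → (-4.31,1.91)
v3: (5,4) → rotate → (-1.78038,-6.15063) → ×s → (-1.43988,-4.97432) → (-1.44,-4.97)
v4: (-1.5,2.5) → rotate → (2.66672,-1.17838) → ×s → (2.15671,-0.95301) → (2.16,-0.95)

Cross-section at z=12.75: (1.01,4.18) (-4.31,1.91) (-1.44,-4.97) (2.16,-0.95)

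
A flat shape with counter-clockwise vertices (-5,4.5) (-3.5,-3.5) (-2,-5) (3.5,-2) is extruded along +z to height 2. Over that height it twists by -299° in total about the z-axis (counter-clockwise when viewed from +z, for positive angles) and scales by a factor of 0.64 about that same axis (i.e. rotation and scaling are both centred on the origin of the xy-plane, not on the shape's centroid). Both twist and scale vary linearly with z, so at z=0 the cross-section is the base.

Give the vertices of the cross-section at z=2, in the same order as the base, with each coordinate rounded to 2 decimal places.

Cross-section at z=2: (-4.07,-1.40) (0.87,-3.05) (2.18,-2.67) (2.21,1.34)

t = z/height = 2/2 = 1
s = 1 + (scale-1)·z/height = 1 + (0.64-1)·2/2 = 0.640000
θ = twist·z/height = -299°·2/2 = -299.0000° = -5.218534 rad
cos θ = 0.484810, sin θ = 0.874620 (intermediates below are computed at full precision and shown rounded to 5 d.p.)
v1: (-5,4.5) → rotate → (-6.35984,-2.19146) → ×s → (-4.07030,-1.40253) → (-4.07,-1.40)
v2: (-3.5,-3.5) → rotate → (1.36434,-4.75800) → ×s → (0.87317,-3.04512) → (0.87,-3.05)
v3: (-2,-5) → rotate → (3.40348,-4.17329) → ×s → (2.17823,-2.67090) → (2.18,-2.67)
v4: (3.5,-2) → rotate → (3.44607,2.09155) → ×s → (2.20549,1.33859) → (2.21,1.34)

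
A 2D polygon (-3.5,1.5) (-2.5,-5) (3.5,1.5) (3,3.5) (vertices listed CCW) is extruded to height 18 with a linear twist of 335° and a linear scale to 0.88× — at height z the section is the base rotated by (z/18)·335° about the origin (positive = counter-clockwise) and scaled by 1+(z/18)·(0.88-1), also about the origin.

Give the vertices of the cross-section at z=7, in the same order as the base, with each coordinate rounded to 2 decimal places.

Cross-section at z=7: (1.07,-3.47) (5.18,1.26) (-3.25,1.62) (-4.39,0.02)

t = z/height = 7/18 = 0.388889
s = 1 + (scale-1)·z/height = 1 + (0.88-1)·7/18 = 0.953333
θ = twist·z/height = 335°·7/18 = 130.2778° = 2.273776 rad
cos θ = -0.646494, sin θ = 0.762919 (intermediates below are computed at full precision and shown rounded to 5 d.p.)
v1: (-3.5,1.5) → rotate → (1.11835,-3.63996) → ×s → (1.06616,-3.47009) → (1.07,-3.47)
v2: (-2.5,-5) → rotate → (5.43083,1.32517) → ×s → (5.17739,1.26333) → (5.18,1.26)
v3: (3.5,1.5) → rotate → (-3.40711,1.70048) → ×s → (-3.24811,1.62112) → (-3.25,1.62)
v4: (3,3.5) → rotate → (-4.60970,0.02603) → ×s → (-4.39458,0.02481) → (-4.39,0.02)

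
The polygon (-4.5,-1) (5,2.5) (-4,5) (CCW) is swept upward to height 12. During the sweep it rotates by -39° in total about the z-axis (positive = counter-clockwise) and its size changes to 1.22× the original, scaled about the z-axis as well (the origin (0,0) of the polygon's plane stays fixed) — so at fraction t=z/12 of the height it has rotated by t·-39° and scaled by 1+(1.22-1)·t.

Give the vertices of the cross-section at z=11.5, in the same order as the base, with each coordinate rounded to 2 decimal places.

t = z/height = 11.5/12 = 0.958333
s = 1 + (scale-1)·z/height = 1 + (1.22-1)·11.5/12 = 1.210833
θ = twist·z/height = -39°·11.5/12 = -37.3750° = -0.652317 rad
cos θ = 0.794680, sin θ = -0.607029 (intermediates below are computed at full precision and shown rounded to 5 d.p.)
v1: (-4.5,-1) → rotate → (-4.18309,1.93695) → ×s → (-5.06502,2.34533) → (-5.07,2.35)
v2: (5,2.5) → rotate → (5.49097,-1.04845) → ×s → (6.64865,-1.26949) → (6.65,-1.27)
v3: (-4,5) → rotate → (-0.14357,6.40151) → ×s → (-0.17384,7.75117) → (-0.17,7.75)

Cross-section at z=11.5: (-5.07,2.35) (6.65,-1.27) (-0.17,7.75)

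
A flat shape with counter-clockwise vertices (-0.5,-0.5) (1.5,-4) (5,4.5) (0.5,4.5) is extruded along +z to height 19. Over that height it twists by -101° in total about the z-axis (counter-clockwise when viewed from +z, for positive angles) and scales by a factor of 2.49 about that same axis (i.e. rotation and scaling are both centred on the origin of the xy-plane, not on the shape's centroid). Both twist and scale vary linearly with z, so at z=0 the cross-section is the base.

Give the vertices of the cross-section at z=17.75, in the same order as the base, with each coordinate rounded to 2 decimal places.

t = z/height = 17.75/19 = 0.934211
s = 1 + (scale-1)·z/height = 1 + (2.49-1)·17.75/19 = 2.391974
θ = twist·z/height = -101°·17.75/19 = -94.3553° = -1.646810 rad
cos θ = -0.075941, sin θ = -0.997112 (intermediates below are computed at full precision and shown rounded to 5 d.p.)
v1: (-0.5,-0.5) → rotate → (-0.46059,0.53653) → ×s → (-1.10171,1.28336) → (-1.10,1.28)
v2: (1.5,-4) → rotate → (-4.10236,-1.19191) → ×s → (-9.81274,-2.85101) → (-9.81,-2.85)
v3: (5,4.5) → rotate → (4.10730,-5.32729) → ×s → (9.82456,-12.74275) → (9.82,-12.74)
v4: (0.5,4.5) → rotate → (4.44904,-0.84029) → ×s → (10.64198,-2.00995) → (10.64,-2.01)

Cross-section at z=17.75: (-1.10,1.28) (-9.81,-2.85) (9.82,-12.74) (10.64,-2.01)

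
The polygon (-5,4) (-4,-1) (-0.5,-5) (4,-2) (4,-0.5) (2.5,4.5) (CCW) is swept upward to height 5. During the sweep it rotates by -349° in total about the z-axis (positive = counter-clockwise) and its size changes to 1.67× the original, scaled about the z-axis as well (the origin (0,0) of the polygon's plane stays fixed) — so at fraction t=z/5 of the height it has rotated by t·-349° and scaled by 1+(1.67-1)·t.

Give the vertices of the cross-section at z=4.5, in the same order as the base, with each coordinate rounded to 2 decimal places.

t = z/height = 4.5/5 = 0.9
s = 1 + (scale-1)·z/height = 1 + (1.67-1)·4.5/5 = 1.603000
θ = twist·z/height = -349°·4.5/5 = -314.1000° = -5.482079 rad
cos θ = 0.695913, sin θ = 0.718126 (intermediates below are computed at full precision and shown rounded to 5 d.p.)
v1: (-5,4) → rotate → (-6.35207,-0.80698) → ×s → (-10.18237,-1.29359) → (-10.18,-1.29)
v2: (-4,-1) → rotate → (-2.06552,-3.56842) → ×s → (-3.31104,-5.72017) → (-3.31,-5.72)
v3: (-0.5,-5) → rotate → (3.24268,-3.83863) → ×s → (5.19801,-6.15332) → (5.20,-6.15)
v4: (4,-2) → rotate → (4.21990,1.48068) → ×s → (6.76451,2.37353) → (6.76,2.37)
v5: (4,-0.5) → rotate → (3.14271,2.52455) → ×s → (5.03777,4.04685) → (5.04,4.05)
v6: (2.5,4.5) → rotate → (-1.49179,4.92692) → ×s → (-2.39133,7.89786) → (-2.39,7.90)

Cross-section at z=4.5: (-10.18,-1.29) (-3.31,-5.72) (5.20,-6.15) (6.76,2.37) (5.04,4.05) (-2.39,7.90)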